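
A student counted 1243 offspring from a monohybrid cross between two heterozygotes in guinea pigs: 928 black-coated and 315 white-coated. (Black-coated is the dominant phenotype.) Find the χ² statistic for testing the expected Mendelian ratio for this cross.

0.078

For a monohybrid cross between heterozygotes with complete dominance, the expected phenotypic ratio is 3:1.
Under the 3:1 hypothesis (Σ ratio = 4, N = 1243):
  black-coated: 1243 × 3/4 = 932.25
  white-coated: 1243 × 1/4 = 310.75
χ² = Σ (O − E)² / E
  black-coated: (928 − 932.25)² / 932.25 = 0.0194
  white-coated: (315 − 310.75)² / 310.75 = 0.0581
χ² = 0.0194 + 0.0581 = 0.0775 ≈ 0.078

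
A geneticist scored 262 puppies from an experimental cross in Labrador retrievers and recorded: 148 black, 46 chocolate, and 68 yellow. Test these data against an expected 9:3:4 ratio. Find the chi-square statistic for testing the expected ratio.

0.297

The 9:3:4 ratio has 16 parts, so with N = 262 the expected counts are:
  black: 262 × 9/16 = 147.375
  chocolate: 262 × 3/16 = 49.125
  yellow: 262 × 4/16 = 65.5
χ² = Σ (O − E)² / E
  black: (148 − 147.375)² / 147.375 = 0.0027
  chocolate: (46 − 49.125)² / 49.125 = 0.1988
  yellow: (68 − 65.5)² / 65.5 = 0.0954
χ² = 0.0027 + 0.1988 + 0.0954 = 0.2969 ≈ 0.297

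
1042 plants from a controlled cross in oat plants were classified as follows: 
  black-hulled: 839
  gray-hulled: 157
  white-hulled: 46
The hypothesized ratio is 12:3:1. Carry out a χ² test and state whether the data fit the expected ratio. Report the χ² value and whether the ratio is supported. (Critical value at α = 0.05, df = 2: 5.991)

Total ratio parts = 16. Expected numbers out of 1042:
  black-hulled: 1042 × 12/16 = 781.5
  gray-hulled: 1042 × 3/16 = 195.375
  white-hulled: 1042 × 1/16 = 65.125
χ² = Σ (O − E)² / E
  black-hulled: (839 − 781.5)² / 781.5 = 4.2306
  gray-hulled: (157 − 195.375)² / 195.375 = 7.5375
  white-hulled: (46 − 65.125)² / 65.125 = 5.6164
χ² = 4.2306 + 7.5375 + 5.6164 = 17.3845 ≈ 17.385
Degrees of freedom = 3 − 1 = 2; critical value at α = 0.05 is 5.991.
Since 17.385 > 5.991, we reject the null hypothesis — the data do not fit the 12:3:1 ratio.

17.385; not consistent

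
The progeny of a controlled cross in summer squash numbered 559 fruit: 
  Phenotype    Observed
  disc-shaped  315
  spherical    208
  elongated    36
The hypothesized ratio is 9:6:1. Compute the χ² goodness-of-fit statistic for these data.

Total ratio parts = 16. Expected numbers out of 559:
  disc-shaped: 559 × 9/16 = 314.4375
  spherical: 559 × 6/16 = 209.625
  elongated: 559 × 1/16 = 34.9375
χ² = Σ (O − E)² / E
  disc-shaped: (315 − 314.4375)² / 314.4375 = 0.0010
  spherical: (208 − 209.625)² / 209.625 = 0.0126
  elongated: (36 − 34.9375)² / 34.9375 = 0.0323
χ² = 0.0010 + 0.0126 + 0.0323 = 0.0459 ≈ 0.046

0.046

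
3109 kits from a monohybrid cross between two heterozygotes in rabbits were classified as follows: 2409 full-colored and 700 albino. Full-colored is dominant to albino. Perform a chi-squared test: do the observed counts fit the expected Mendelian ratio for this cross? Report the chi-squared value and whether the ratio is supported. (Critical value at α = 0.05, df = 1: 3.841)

For a monohybrid cross between heterozygotes with complete dominance, the expected phenotypic ratio is 3:1.
Total ratio parts = 4. Expected numbers out of 3109:
  full-colored: 3109 × 3/4 = 2331.75
  albino: 3109 × 1/4 = 777.25
χ² = Σ (O − E)² / E
  full-colored: (2409 − 2331.75)² / 2331.75 = 2.5593
  albino: (700 − 777.25)² / 777.25 = 7.6778
χ² = 2.5593 + 7.6778 = 10.2371 ≈ 10.237
Degrees of freedom = 2 − 1 = 1; critical value at α = 0.05 is 3.841.
Since 10.237 > 3.841, we reject the null hypothesis — the data do not fit the 3:1 ratio.

10.237; not consistent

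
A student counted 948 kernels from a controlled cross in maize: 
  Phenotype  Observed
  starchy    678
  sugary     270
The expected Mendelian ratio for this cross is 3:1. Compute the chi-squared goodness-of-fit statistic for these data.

Expected counts for N = 948 under a 3:1 ratio (total parts = 4):
  starchy: 948 × 3/4 = 711
  sugary: 948 × 1/4 = 237
χ² = Σ (O − E)² / E
  starchy: (678 − 711)² / 711 = 1.5316
  sugary: (270 − 237)² / 237 = 4.5949
χ² = 1.5316 + 4.5949 = 6.1265 ≈ 6.127

6.127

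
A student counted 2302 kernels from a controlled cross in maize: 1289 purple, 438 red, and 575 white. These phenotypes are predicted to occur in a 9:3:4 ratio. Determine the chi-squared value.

The 9:3:4 ratio has 16 parts, so with N = 2302 the expected counts are:
  purple: 2302 × 9/16 = 1294.875
  red: 2302 × 3/16 = 431.625
  white: 2302 × 4/16 = 575.5
χ² = Σ (O − E)² / E
  purple: (1289 − 1294.875)² / 1294.875 = 0.0267
  red: (438 − 431.625)² / 431.625 = 0.0942
  white: (575 − 575.5)² / 575.5 = 0.0004
χ² = 0.0267 + 0.0942 + 0.0004 = 0.1213 ≈ 0.121

0.121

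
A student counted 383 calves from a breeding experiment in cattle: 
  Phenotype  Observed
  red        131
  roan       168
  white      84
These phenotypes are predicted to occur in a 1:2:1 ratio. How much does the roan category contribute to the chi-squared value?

2.884

Expected counts for N = 383 under a 1:2:1 ratio (total parts = 4):
  red: 383 × 1/4 = 95.75
  roan: 383 × 2/4 = 191.5
  white: 383 × 1/4 = 95.75
Contribution of roan: (168 − 191.5)² / 191.5 = 2.8838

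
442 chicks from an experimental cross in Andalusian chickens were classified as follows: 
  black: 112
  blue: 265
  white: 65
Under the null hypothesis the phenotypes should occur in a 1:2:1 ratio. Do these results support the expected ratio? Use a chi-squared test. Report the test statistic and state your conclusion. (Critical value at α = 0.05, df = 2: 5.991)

The 1:2:1 ratio has 4 parts, so with N = 442 the expected counts are:
  black: 442 × 1/4 = 110.5
  blue: 442 × 2/4 = 221
  white: 442 × 1/4 = 110.5
χ² = Σ (O − E)² / E
  black: (112 − 110.5)² / 110.5 = 0.0204
  blue: (265 − 221)² / 221 = 8.7602
  white: (65 − 110.5)² / 110.5 = 18.7353
χ² = 0.0204 + 8.7602 + 18.7353 = 27.5159 ≈ 27.516
Degrees of freedom = 3 − 1 = 2; critical value at α = 0.05 is 5.991.
Since 27.516 > 5.991, we reject the null hypothesis — the data do not fit the 1:2:1 ratio.

27.516; not consistent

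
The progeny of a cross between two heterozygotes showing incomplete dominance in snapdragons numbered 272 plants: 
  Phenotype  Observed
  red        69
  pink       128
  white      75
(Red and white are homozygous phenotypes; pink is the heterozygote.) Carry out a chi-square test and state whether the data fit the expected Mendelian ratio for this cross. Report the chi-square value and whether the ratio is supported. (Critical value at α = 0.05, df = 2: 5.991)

With incomplete dominance, a heterozygote × heterozygote cross gives a 1:2:1 phenotypic ratio.
Total ratio parts = 4. Expected numbers out of 272:
  red: 272 × 1/4 = 68
  pink: 272 × 2/4 = 136
  white: 272 × 1/4 = 68
χ² = Σ (O − E)² / E
  red: (69 − 68)² / 68 = 0.0147
  pink: (128 − 136)² / 136 = 0.4706
  white: (75 − 68)² / 68 = 0.7206
χ² = 0.0147 + 0.4706 + 0.7206 = 1.2059 ≈ 1.206
Degrees of freedom = 3 − 1 = 2; critical value at α = 0.05 is 5.991.
Since 1.206 < 5.991, we fail to reject the null hypothesis — the data are consistent with the 1:2:1 ratio.

1.206; consistent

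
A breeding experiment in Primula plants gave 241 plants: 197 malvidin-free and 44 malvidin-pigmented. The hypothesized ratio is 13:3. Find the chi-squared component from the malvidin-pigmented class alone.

0.031

Total ratio parts = 16. Expected numbers out of 241:
  malvidin-free: 241 × 13/16 = 195.8125
  malvidin-pigmented: 241 × 3/16 = 45.1875
Contribution of malvidin-pigmented: (44 − 45.1875)² / 45.1875 = 0.0312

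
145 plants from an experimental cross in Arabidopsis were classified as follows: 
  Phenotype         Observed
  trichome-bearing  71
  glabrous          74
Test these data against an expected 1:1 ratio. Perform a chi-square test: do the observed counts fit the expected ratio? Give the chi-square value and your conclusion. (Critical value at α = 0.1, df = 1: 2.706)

0.062; consistent

The 1:1 ratio has 2 parts, so with N = 145 the expected counts are:
  trichome-bearing: 145 × 1/2 = 72.5
  glabrous: 145 × 1/2 = 72.5
χ² = Σ (O − E)² / E
  trichome-bearing: (71 − 72.5)² / 72.5 = 0.0310
  glabrous: (74 − 72.5)² / 72.5 = 0.0310
χ² = 0.0310 + 0.0310 = 0.062
Degrees of freedom = 2 − 1 = 1; critical value at α = 0.1 is 2.706.
Since 0.062 < 2.706, we fail to reject the null hypothesis — the data are consistent with the 1:1 ratio.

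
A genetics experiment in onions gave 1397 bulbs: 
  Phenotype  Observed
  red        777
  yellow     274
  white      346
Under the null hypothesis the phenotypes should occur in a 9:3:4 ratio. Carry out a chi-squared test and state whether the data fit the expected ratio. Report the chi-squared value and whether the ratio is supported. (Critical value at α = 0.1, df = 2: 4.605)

The 9:3:4 ratio has 16 parts, so with N = 1397 the expected counts are:
  red: 1397 × 9/16 = 785.8125
  yellow: 1397 × 3/16 = 261.9375
  white: 1397 × 4/16 = 349.25
χ² = Σ (O − E)² / E
  red: (777 − 785.8125)² / 785.8125 = 0.0988
  yellow: (274 − 261.9375)² / 261.9375 = 0.5555
  white: (346 − 349.25)² / 349.25 = 0.0302
χ² = 0.0988 + 0.5555 + 0.0302 = 0.6845 ≈ 0.685
Degrees of freedom = 3 − 1 = 2; critical value at α = 0.1 is 4.605.
Since 0.685 < 4.605, we fail to reject the null hypothesis — the data are consistent with the 9:3:4 ratio.

0.685; consistent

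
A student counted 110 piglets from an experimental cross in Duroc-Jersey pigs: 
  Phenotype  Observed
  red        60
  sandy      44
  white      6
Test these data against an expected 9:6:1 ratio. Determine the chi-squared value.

0.352

Total ratio parts = 16. Expected numbers out of 110:
  red: 110 × 9/16 = 61.875
  sandy: 110 × 6/16 = 41.25
  white: 110 × 1/16 = 6.875
χ² = Σ (O − E)² / E
  red: (60 − 61.875)² / 61.875 = 0.0568
  sandy: (44 − 41.25)² / 41.25 = 0.1833
  white: (6 − 6.875)² / 6.875 = 0.1114
χ² = 0.0568 + 0.1833 + 0.1114 = 0.3515 ≈ 0.352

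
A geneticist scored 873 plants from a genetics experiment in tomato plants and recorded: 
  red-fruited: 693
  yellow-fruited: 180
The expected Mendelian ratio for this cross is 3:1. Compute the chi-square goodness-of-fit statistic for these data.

8.938

The 3:1 ratio has 4 parts, so with N = 873 the expected counts are:
  red-fruited: 873 × 3/4 = 654.75
  yellow-fruited: 873 × 1/4 = 218.25
χ² = Σ (O − E)² / E
  red-fruited: (693 − 654.75)² / 654.75 = 2.2345
  yellow-fruited: (180 − 218.25)² / 218.25 = 6.7036
χ² = 2.2345 + 6.7036 = 8.9381 ≈ 8.938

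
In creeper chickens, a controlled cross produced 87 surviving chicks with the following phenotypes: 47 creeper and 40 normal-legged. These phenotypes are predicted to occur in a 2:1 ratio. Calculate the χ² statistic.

6.259

Under the 2:1 hypothesis (Σ ratio = 3, N = 87):
  creeper: 87 × 2/3 = 58
  normal-legged: 87 × 1/3 = 29
χ² = Σ (O − E)² / E
  creeper: (47 − 58)² / 58 = 2.0862
  normal-legged: (40 − 29)² / 29 = 4.1724
χ² = 2.0862 + 4.1724 = 6.2586 ≈ 6.259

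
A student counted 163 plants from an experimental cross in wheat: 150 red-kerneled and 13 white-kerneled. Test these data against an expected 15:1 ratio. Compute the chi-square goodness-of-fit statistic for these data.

Total ratio parts = 16. Expected numbers out of 163:
  red-kerneled: 163 × 15/16 = 152.8125
  white-kerneled: 163 × 1/16 = 10.1875
χ² = Σ (O − E)² / E
  red-kerneled: (150 − 152.8125)² / 152.8125 = 0.0518
  white-kerneled: (13 − 10.1875)² / 10.1875 = 0.7765
χ² = 0.0518 + 0.7765 = 0.8283 ≈ 0.828

0.828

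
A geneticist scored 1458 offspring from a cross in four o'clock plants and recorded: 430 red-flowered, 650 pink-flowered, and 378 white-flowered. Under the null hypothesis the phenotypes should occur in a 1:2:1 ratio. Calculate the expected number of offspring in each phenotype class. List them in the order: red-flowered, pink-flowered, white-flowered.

364.5, 729, 364.5

Under the 1:2:1 hypothesis (Σ ratio = 4, N = 1458):
  red-flowered: 1458 × 1/4 = 364.5
  pink-flowered: 1458 × 2/4 = 729
  white-flowered: 1458 × 1/4 = 364.5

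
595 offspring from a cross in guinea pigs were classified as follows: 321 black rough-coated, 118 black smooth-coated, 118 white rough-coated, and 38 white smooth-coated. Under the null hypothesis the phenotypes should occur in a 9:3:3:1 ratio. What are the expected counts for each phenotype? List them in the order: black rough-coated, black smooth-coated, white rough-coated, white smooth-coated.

Expected counts for N = 595 under a 9:3:3:1 ratio (total parts = 16):
  black rough-coated: 595 × 9/16 = 334.6875
  black smooth-coated: 595 × 3/16 = 111.5625
  white rough-coated: 595 × 3/16 = 111.5625
  white smooth-coated: 595 × 1/16 = 37.1875

334.6875, 111.5625, 111.5625, 37.1875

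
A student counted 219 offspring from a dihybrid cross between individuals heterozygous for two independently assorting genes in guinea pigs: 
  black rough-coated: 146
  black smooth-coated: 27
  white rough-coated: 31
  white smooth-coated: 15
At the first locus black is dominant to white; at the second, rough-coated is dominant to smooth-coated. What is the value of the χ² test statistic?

11.632

A dihybrid F₂ with independent assortment and complete dominance at both loci gives a 9:3:3:1 phenotypic ratio.
Expected counts for N = 219 under a 9:3:3:1 ratio (total parts = 16):
  black rough-coated: 219 × 9/16 = 123.1875
  black smooth-coated: 219 × 3/16 = 41.0625
  white rough-coated: 219 × 3/16 = 41.0625
  white smooth-coated: 219 × 1/16 = 13.6875
χ² = Σ (O − E)² / E
  black rough-coated: (146 − 123.1875)² / 123.1875 = 4.2245
  black smooth-coated: (27 − 41.0625)² / 41.0625 = 4.8159
  white rough-coated: (31 − 41.0625)² / 41.0625 = 2.4658
  white smooth-coated: (15 − 13.6875)² / 13.6875 = 0.1259
χ² = 4.2245 + 4.8159 + 2.4658 + 0.1259 = 11.6321 ≈ 11.632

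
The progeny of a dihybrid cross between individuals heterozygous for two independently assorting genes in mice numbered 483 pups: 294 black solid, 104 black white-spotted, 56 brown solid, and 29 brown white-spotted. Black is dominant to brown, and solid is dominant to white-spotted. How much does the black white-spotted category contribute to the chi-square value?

A dihybrid F₂ with independent assortment and complete dominance at both loci gives a 9:3:3:1 phenotypic ratio.
Total ratio parts = 16. Expected numbers out of 483:
  black solid: 483 × 9/16 = 271.6875
  black white-spotted: 483 × 3/16 = 90.5625
  brown solid: 483 × 3/16 = 90.5625
  brown white-spotted: 483 × 1/16 = 30.1875
Contribution of black white-spotted: (104 − 90.5625)² / 90.5625 = 1.9938

1.994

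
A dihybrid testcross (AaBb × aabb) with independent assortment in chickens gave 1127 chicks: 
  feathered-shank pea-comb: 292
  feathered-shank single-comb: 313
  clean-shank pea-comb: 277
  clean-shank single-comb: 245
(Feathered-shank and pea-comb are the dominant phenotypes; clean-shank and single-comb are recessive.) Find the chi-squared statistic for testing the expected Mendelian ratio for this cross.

8.713

A dihybrid testcross with independent assortment gives a 1:1:1:1 ratio.
Expected counts for N = 1127 under a 1:1:1:1 ratio (total parts = 4):
  feathered-shank pea-comb: 1127 × 1/4 = 281.75
  feathered-shank single-comb: 1127 × 1/4 = 281.75
  clean-shank pea-comb: 1127 × 1/4 = 281.75
  clean-shank single-comb: 1127 × 1/4 = 281.75
χ² = Σ (O − E)² / E
  feathered-shank pea-comb: (292 − 281.75)² / 281.75 = 0.3729
  feathered-shank single-comb: (313 − 281.75)² / 281.75 = 3.4661
  clean-shank pea-comb: (277 − 281.75)² / 281.75 = 0.0801
  clean-shank single-comb: (245 − 281.75)² / 281.75 = 4.7935
χ² = 0.3729 + 3.4661 + 0.0801 + 4.7935 = 8.7126 ≈ 8.713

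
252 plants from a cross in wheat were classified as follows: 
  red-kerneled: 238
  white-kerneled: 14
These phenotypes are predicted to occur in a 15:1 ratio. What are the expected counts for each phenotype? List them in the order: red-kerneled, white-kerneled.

Expected counts for N = 252 under a 15:1 ratio (total parts = 16):
  red-kerneled: 252 × 15/16 = 236.25
  white-kerneled: 252 × 1/16 = 15.75

236.25, 15.75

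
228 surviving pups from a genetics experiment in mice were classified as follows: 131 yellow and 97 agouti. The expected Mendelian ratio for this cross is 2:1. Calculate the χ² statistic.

8.704

Under the 2:1 hypothesis (Σ ratio = 3, N = 228):
  yellow: 228 × 2/3 = 152
  agouti: 228 × 1/3 = 76
χ² = Σ (O − E)² / E
  yellow: (131 − 152)² / 152 = 2.9013
  agouti: (97 − 76)² / 76 = 5.8026
χ² = 2.9013 + 5.8026 = 8.7039 ≈ 8.704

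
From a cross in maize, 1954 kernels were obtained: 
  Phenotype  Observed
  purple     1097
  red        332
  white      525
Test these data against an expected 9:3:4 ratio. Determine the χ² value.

5.957

Under the 9:3:4 hypothesis (Σ ratio = 16, N = 1954):
  purple: 1954 × 9/16 = 1099.125
  red: 1954 × 3/16 = 366.375
  white: 1954 × 4/16 = 488.5
χ² = Σ (O − E)² / E
  purple: (1097 − 1099.125)² / 1099.125 = 0.0041
  red: (332 − 366.375)² / 366.375 = 3.2252
  white: (525 − 488.5)² / 488.5 = 2.7272
χ² = 0.0041 + 3.2252 + 2.7272 = 5.9565 ≈ 5.957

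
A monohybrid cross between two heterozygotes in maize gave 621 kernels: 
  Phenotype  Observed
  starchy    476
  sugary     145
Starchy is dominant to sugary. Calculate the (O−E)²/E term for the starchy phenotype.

0.226

For a monohybrid cross between heterozygotes with complete dominance, the expected phenotypic ratio is 3:1.
Total ratio parts = 4. Expected numbers out of 621:
  starchy: 621 × 3/4 = 465.75
  sugary: 621 × 1/4 = 155.25
Contribution of starchy: (476 − 465.75)² / 465.75 = 0.2256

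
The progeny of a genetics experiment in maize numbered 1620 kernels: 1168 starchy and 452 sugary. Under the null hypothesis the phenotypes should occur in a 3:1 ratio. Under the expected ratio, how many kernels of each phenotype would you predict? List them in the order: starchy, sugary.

1215, 405

Total ratio parts = 4. Expected numbers out of 1620:
  starchy: 1620 × 3/4 = 1215
  sugary: 1620 × 1/4 = 405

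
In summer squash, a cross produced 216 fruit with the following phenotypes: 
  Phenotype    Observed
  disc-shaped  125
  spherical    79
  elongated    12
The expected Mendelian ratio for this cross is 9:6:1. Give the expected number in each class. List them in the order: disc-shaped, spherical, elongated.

Expected counts for N = 216 under a 9:6:1 ratio (total parts = 16):
  disc-shaped: 216 × 9/16 = 121.5
  spherical: 216 × 6/16 = 81
  elongated: 216 × 1/16 = 13.5

121.5, 81, 13.5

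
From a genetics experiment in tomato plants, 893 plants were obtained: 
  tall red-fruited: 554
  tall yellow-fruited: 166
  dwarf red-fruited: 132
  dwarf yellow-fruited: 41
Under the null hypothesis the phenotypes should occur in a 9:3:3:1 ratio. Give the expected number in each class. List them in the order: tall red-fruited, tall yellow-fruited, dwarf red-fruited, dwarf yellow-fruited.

Under the 9:3:3:1 hypothesis (Σ ratio = 16, N = 893):
  tall red-fruited: 893 × 9/16 = 502.3125
  tall yellow-fruited: 893 × 3/16 = 167.4375
  dwarf red-fruited: 893 × 3/16 = 167.4375
  dwarf yellow-fruited: 893 × 1/16 = 55.8125

502.3125, 167.4375, 167.4375, 55.8125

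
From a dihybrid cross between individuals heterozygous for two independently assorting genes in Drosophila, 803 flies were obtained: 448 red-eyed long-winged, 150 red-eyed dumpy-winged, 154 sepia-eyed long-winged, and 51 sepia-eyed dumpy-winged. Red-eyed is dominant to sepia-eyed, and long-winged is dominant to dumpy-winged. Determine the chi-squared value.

A dihybrid F₂ with independent assortment and complete dominance at both loci gives a 9:3:3:1 phenotypic ratio.
Expected counts for N = 803 under a 9:3:3:1 ratio (total parts = 16):
  red-eyed long-winged: 803 × 9/16 = 451.6875
  red-eyed dumpy-winged: 803 × 3/16 = 150.5625
  sepia-eyed long-winged: 803 × 3/16 = 150.5625
  sepia-eyed dumpy-winged: 803 × 1/16 = 50.1875
χ² = Σ (O − E)² / E
  red-eyed long-winged: (448 − 451.6875)² / 451.6875 = 0.0301
  red-eyed dumpy-winged: (150 − 150.5625)² / 150.5625 = 0.0021
  sepia-eyed long-winged: (154 − 150.5625)² / 150.5625 = 0.0785
  sepia-eyed dumpy-winged: (51 − 50.1875)² / 50.1875 = 0.0132
χ² = 0.0301 + 0.0021 + 0.0785 + 0.0132 = 0.1239 ≈ 0.124

0.124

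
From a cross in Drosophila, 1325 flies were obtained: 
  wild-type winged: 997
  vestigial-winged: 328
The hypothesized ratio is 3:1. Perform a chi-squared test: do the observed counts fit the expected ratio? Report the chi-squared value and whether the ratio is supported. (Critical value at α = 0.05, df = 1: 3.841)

Expected counts for N = 1325 under a 3:1 ratio (total parts = 4):
  wild-type winged: 1325 × 3/4 = 993.75
  vestigial-winged: 1325 × 1/4 = 331.25
χ² = Σ (O − E)² / E
  wild-type winged: (997 − 993.75)² / 993.75 = 0.0106
  vestigial-winged: (328 − 331.25)² / 331.25 = 0.0319
χ² = 0.0106 + 0.0319 = 0.0425 ≈ 0.043
Degrees of freedom = 2 − 1 = 1; critical value at α = 0.05 is 3.841.
Since 0.043 < 3.841, we fail to reject the null hypothesis — the data are consistent with the 3:1 ratio.

0.043; consistent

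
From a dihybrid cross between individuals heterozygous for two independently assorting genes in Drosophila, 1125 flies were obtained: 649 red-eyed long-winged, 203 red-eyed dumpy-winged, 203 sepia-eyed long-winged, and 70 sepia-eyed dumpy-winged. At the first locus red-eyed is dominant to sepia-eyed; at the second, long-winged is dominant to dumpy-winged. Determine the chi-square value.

1.013

A dihybrid F₂ with independent assortment and complete dominance at both loci gives a 9:3:3:1 phenotypic ratio.
Expected counts for N = 1125 under a 9:3:3:1 ratio (total parts = 16):
  red-eyed long-winged: 1125 × 9/16 = 632.8125
  red-eyed dumpy-winged: 1125 × 3/16 = 210.9375
  sepia-eyed long-winged: 1125 × 3/16 = 210.9375
  sepia-eyed dumpy-winged: 1125 × 1/16 = 70.3125
χ² = Σ (O − E)² / E
  red-eyed long-winged: (649 − 632.8125)² / 632.8125 = 0.4141
  red-eyed dumpy-winged: (203 − 210.9375)² / 210.9375 = 0.2987
  sepia-eyed long-winged: (203 − 210.9375)² / 210.9375 = 0.2987
  sepia-eyed dumpy-winged: (70 − 70.3125)² / 70.3125 = 0.0014
χ² = 0.4141 + 0.2987 + 0.2987 + 0.0014 = 1.0129 ≈ 1.013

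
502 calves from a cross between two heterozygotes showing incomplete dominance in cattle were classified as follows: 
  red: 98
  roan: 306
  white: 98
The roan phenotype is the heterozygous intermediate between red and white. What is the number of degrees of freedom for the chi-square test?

With incomplete dominance, a heterozygote × heterozygote cross gives a 1:2:1 phenotypic ratio.
A goodness-of-fit test with 3 phenotype classes has df = 3 − 1 = 2.

2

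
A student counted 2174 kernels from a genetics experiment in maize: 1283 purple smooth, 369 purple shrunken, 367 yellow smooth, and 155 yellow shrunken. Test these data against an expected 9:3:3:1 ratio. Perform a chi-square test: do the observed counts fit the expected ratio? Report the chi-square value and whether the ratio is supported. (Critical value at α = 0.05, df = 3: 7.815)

Expected counts for N = 2174 under a 9:3:3:1 ratio (total parts = 16):
  purple smooth: 2174 × 9/16 = 1222.875
  purple shrunken: 2174 × 3/16 = 407.625
  yellow smooth: 2174 × 3/16 = 407.625
  yellow shrunken: 2174 × 1/16 = 135.875
χ² = Σ (O − E)² / E
  purple smooth: (1283 − 1222.875)² / 1222.875 = 2.9562
  purple shrunken: (369 − 407.625)² / 407.625 = 3.6600
  yellow smooth: (367 − 407.625)² / 407.625 = 4.0488
  yellow shrunken: (155 − 135.875)² / 135.875 = 2.6919
χ² = 2.9562 + 3.6600 + 4.0488 + 2.6919 = 13.3569 ≈ 13.357
Degrees of freedom = 4 − 1 = 3; critical value at α = 0.05 is 7.815.
Since 13.357 > 7.815, we reject the null hypothesis — the data do not fit the 9:3:3:1 ratio.

13.357; not consistent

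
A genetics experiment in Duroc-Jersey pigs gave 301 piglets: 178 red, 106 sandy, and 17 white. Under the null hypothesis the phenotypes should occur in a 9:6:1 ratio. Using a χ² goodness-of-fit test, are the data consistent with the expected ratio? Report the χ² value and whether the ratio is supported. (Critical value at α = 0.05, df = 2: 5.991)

Expected counts for N = 301 under a 9:6:1 ratio (total parts = 16):
  red: 301 × 9/16 = 169.3125
  sandy: 301 × 6/16 = 112.875
  white: 301 × 1/16 = 18.8125
χ² = Σ (O − E)² / E
  red: (178 − 169.3125)² / 169.3125 = 0.4458
  sandy: (106 − 112.875)² / 112.875 = 0.4187
  white: (17 − 18.8125)² / 18.8125 = 0.1746
χ² = 0.4458 + 0.4187 + 0.1746 = 1.0391 ≈ 1.039
Degrees of freedom = 3 − 1 = 2; critical value at α = 0.05 is 5.991.
Since 1.039 < 5.991, we fail to reject the null hypothesis — the data are consistent with the 9:6:1 ratio.

1.039; consistent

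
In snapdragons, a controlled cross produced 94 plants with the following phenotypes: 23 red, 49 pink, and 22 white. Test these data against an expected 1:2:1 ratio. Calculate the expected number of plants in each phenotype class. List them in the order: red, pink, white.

23.5, 47, 23.5

Total ratio parts = 4. Expected numbers out of 94:
  red: 94 × 1/4 = 23.5
  pink: 94 × 2/4 = 47
  white: 94 × 1/4 = 23.5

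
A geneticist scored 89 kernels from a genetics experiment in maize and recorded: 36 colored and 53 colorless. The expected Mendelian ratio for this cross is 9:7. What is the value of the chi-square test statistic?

9.029

Expected counts for N = 89 under a 9:7 ratio (total parts = 16):
  colored: 89 × 9/16 = 50.0625
  colorless: 89 × 7/16 = 38.9375
χ² = Σ (O − E)² / E
  colored: (36 − 50.0625)² / 50.0625 = 3.9501
  colorless: (53 − 38.9375)² / 38.9375 = 5.0788
χ² = 3.9501 + 5.0788 = 9.0289 ≈ 9.029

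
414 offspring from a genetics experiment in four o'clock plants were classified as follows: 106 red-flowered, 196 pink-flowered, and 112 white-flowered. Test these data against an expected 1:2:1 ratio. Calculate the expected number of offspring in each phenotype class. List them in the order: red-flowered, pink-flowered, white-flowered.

103.5, 207, 103.5

The 1:2:1 ratio has 4 parts, so with N = 414 the expected counts are:
  red-flowered: 414 × 1/4 = 103.5
  pink-flowered: 414 × 2/4 = 207
  white-flowered: 414 × 1/4 = 103.5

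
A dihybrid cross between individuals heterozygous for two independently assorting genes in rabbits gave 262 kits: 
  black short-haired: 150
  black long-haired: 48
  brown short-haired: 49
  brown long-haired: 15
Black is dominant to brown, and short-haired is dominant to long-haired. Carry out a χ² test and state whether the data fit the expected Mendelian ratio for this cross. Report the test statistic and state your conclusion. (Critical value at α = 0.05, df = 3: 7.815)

0.188; consistent

A dihybrid F₂ with independent assortment and complete dominance at both loci gives a 9:3:3:1 phenotypic ratio.
Under the 9:3:3:1 hypothesis (Σ ratio = 16, N = 262):
  black short-haired: 262 × 9/16 = 147.375
  black long-haired: 262 × 3/16 = 49.125
  brown short-haired: 262 × 3/16 = 49.125
  brown long-haired: 262 × 1/16 = 16.375
χ² = Σ (O − E)² / E
  black short-haired: (150 − 147.375)² / 147.375 = 0.0468
  black long-haired: (48 − 49.125)² / 49.125 = 0.0258
  brown short-haired: (49 − 49.125)² / 49.125 = 0.0003
  brown long-haired: (15 − 16.375)² / 16.375 = 0.1155
χ² = 0.0468 + 0.0258 + 0.0003 + 0.1155 = 0.1884 ≈ 0.188
Degrees of freedom = 4 − 1 = 3; critical value at α = 0.05 is 7.815.
Since 0.188 < 7.815, we fail to reject the null hypothesis — the data are consistent with the 9:3:3:1 ratio.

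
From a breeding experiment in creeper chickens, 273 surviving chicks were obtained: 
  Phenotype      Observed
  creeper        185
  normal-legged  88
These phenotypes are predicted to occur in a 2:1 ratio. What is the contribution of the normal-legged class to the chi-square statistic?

0.099

Total ratio parts = 3. Expected numbers out of 273:
  creeper: 273 × 2/3 = 182
  normal-legged: 273 × 1/3 = 91
Contribution of normal-legged: (88 − 91)² / 91 = 0.0989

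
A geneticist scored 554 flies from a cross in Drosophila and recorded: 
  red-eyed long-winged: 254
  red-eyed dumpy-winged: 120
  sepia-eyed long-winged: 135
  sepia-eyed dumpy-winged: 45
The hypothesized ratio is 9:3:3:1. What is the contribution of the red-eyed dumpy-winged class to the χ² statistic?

The 9:3:3:1 ratio has 16 parts, so with N = 554 the expected counts are:
  red-eyed long-winged: 554 × 9/16 = 311.625
  red-eyed dumpy-winged: 554 × 3/16 = 103.875
  sepia-eyed long-winged: 554 × 3/16 = 103.875
  sepia-eyed dumpy-winged: 554 × 1/16 = 34.625
Contribution of red-eyed dumpy-winged: (120 − 103.875)² / 103.875 = 2.5032

2.503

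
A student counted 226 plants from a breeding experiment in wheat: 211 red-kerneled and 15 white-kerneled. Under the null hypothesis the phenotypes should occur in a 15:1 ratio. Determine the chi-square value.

0.058

Expected counts for N = 226 under a 15:1 ratio (total parts = 16):
  red-kerneled: 226 × 15/16 = 211.875
  white-kerneled: 226 × 1/16 = 14.125
χ² = Σ (O − E)² / E
  red-kerneled: (211 − 211.875)² / 211.875 = 0.0036
  white-kerneled: (15 − 14.125)² / 14.125 = 0.0542
χ² = 0.0036 + 0.0542 = 0.0578 ≈ 0.058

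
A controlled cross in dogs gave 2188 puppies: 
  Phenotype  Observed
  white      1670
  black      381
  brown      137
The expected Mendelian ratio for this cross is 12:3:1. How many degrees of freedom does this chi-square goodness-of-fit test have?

2

A goodness-of-fit test with 3 phenotype classes has df = 3 − 1 = 2.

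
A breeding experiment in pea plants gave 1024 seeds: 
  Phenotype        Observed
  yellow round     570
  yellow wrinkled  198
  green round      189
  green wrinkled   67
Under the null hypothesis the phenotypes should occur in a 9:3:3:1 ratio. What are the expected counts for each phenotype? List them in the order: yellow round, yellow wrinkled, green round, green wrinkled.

Under the 9:3:3:1 hypothesis (Σ ratio = 16, N = 1024):
  yellow round: 1024 × 9/16 = 576
  yellow wrinkled: 1024 × 3/16 = 192
  green round: 1024 × 3/16 = 192
  green wrinkled: 1024 × 1/16 = 64

576, 192, 192, 64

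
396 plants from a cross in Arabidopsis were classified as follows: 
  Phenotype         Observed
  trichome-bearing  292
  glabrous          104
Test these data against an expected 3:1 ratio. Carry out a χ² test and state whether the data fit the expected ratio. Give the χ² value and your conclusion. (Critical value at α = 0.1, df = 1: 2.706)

0.337; consistent

The 3:1 ratio has 4 parts, so with N = 396 the expected counts are:
  trichome-bearing: 396 × 3/4 = 297
  glabrous: 396 × 1/4 = 99
χ² = Σ (O − E)² / E
  trichome-bearing: (292 − 297)² / 297 = 0.0842
  glabrous: (104 − 99)² / 99 = 0.2525
χ² = 0.0842 + 0.2525 = 0.3367 ≈ 0.337
Degrees of freedom = 2 − 1 = 1; critical value at α = 0.1 is 2.706.
Since 0.337 < 2.706, we fail to reject the null hypothesis — the data are consistent with the 3:1 ratio.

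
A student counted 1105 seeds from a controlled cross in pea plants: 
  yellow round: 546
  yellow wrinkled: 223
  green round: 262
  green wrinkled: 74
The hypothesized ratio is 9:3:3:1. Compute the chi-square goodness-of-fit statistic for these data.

Expected counts for N = 1105 under a 9:3:3:1 ratio (total parts = 16):
  yellow round: 1105 × 9/16 = 621.5625
  yellow wrinkled: 1105 × 3/16 = 207.1875
  green round: 1105 × 3/16 = 207.1875
  green wrinkled: 1105 × 1/16 = 69.0625
χ² = Σ (O − E)² / E
  yellow round: (546 − 621.5625)² / 621.5625 = 9.1860
  yellow wrinkled: (223 − 207.1875)² / 207.1875 = 1.2068
  green round: (262 − 207.1875)² / 207.1875 = 14.5009
  green wrinkled: (74 − 69.0625)² / 69.0625 = 0.3530
χ² = 9.1860 + 1.2068 + 14.5009 + 0.3530 = 25.2467 ≈ 25.247

25.247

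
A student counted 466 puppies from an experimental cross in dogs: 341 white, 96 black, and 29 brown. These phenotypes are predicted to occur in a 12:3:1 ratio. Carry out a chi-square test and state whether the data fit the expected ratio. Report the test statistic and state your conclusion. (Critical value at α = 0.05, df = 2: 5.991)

1.059; consistent

Total ratio parts = 16. Expected numbers out of 466:
  white: 466 × 12/16 = 349.5
  black: 466 × 3/16 = 87.375
  brown: 466 × 1/16 = 29.125
χ² = Σ (O − E)² / E
  white: (341 − 349.5)² / 349.5 = 0.2067
  black: (96 − 87.375)² / 87.375 = 0.8514
  brown: (29 − 29.125)² / 29.125 = 0.0005
χ² = 0.2067 + 0.8514 + 0.0005 = 1.0586 ≈ 1.059
Degrees of freedom = 3 − 1 = 2; critical value at α = 0.05 is 5.991.
Since 1.059 < 5.991, we fail to reject the null hypothesis — the data are consistent with the 12:3:1 ratio.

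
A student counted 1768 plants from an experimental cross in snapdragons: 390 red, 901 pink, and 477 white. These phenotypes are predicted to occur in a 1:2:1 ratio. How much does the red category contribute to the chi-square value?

6.118

Total ratio parts = 4. Expected numbers out of 1768:
  red: 1768 × 1/4 = 442
  pink: 1768 × 2/4 = 884
  white: 1768 × 1/4 = 442
Contribution of red: (390 − 442)² / 442 = 6.1176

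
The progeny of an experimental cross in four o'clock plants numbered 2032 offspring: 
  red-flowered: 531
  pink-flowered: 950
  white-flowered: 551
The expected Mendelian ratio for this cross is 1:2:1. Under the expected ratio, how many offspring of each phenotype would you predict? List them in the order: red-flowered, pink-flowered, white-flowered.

508, 1016, 508

Under the 1:2:1 hypothesis (Σ ratio = 4, N = 2032):
  red-flowered: 2032 × 1/4 = 508
  pink-flowered: 2032 × 2/4 = 1016
  white-flowered: 2032 × 1/4 = 508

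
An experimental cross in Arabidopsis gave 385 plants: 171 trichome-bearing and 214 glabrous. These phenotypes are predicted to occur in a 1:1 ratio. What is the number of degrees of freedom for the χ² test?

A goodness-of-fit test with 2 phenotype classes has df = 2 − 1 = 1.

1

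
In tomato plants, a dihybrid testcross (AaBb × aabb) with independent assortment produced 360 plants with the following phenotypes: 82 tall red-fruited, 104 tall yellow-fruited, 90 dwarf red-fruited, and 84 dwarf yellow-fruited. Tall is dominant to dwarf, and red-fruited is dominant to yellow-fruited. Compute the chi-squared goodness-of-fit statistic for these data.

A dihybrid testcross with independent assortment gives a 1:1:1:1 ratio.
The 1:1:1:1 ratio has 4 parts, so with N = 360 the expected counts are:
  tall red-fruited: 360 × 1/4 = 90
  tall yellow-fruited: 360 × 1/4 = 90
  dwarf red-fruited: 360 × 1/4 = 90
  dwarf yellow-fruited: 360 × 1/4 = 90
χ² = Σ (O − E)² / E
  tall red-fruited: (82 − 90)² / 90 = 0.7111
  tall yellow-fruited: (104 − 90)² / 90 = 2.1778
  dwarf red-fruited: (90 − 90)² / 90 = 0.0000
  dwarf yellow-fruited: (84 − 90)² / 90 = 0.4000
χ² = 0.7111 + 2.1778 + 0.0000 + 0.4000 = 3.2889 ≈ 3.289

3.289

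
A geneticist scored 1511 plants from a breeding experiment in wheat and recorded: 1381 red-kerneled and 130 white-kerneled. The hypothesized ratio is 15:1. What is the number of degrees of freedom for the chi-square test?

1

A goodness-of-fit test with 2 phenotype classes has df = 2 − 1 = 1.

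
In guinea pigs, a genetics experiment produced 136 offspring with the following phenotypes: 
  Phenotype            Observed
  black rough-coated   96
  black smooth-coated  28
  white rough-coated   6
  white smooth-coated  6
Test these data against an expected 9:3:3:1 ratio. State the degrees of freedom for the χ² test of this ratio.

A goodness-of-fit test with 4 phenotype classes has df = 4 − 1 = 3.

3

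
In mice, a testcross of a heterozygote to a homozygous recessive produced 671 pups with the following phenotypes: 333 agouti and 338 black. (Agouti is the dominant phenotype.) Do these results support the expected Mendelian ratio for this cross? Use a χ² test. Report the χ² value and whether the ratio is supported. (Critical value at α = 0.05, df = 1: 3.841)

0.037; consistent

A testcross of a heterozygote (Aa × aa) gives a 1:1 phenotypic ratio.
Under the 1:1 hypothesis (Σ ratio = 2, N = 671):
  agouti: 671 × 1/2 = 335.5
  black: 671 × 1/2 = 335.5
χ² = Σ (O − E)² / E
  agouti: (333 − 335.5)² / 335.5 = 0.0186
  black: (338 − 335.5)² / 335.5 = 0.0186
χ² = 0.0186 + 0.0186 = 0.0372 ≈ 0.037
Degrees of freedom = 2 − 1 = 1; critical value at α = 0.05 is 3.841.
Since 0.037 < 3.841, we fail to reject the null hypothesis — the data are consistent with the 1:1 ratio.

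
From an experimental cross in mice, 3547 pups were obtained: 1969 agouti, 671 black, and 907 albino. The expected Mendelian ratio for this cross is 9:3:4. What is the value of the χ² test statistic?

0.859

Total ratio parts = 16. Expected numbers out of 3547:
  agouti: 3547 × 9/16 = 1995.1875
  black: 3547 × 3/16 = 665.0625
  albino: 3547 × 4/16 = 886.75
χ² = Σ (O − E)² / E
  agouti: (1969 − 1995.1875)² / 1995.1875 = 0.3437
  black: (671 − 665.0625)² / 665.0625 = 0.0530
  albino: (907 − 886.75)² / 886.75 = 0.4624
χ² = 0.3437 + 0.0530 + 0.4624 = 0.8591 ≈ 0.859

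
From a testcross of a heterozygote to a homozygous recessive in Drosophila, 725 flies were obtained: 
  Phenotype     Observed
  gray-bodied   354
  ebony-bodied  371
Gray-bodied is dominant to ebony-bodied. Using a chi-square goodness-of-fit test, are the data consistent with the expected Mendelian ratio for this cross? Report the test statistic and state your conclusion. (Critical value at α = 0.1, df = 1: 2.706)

A testcross of a heterozygote (Aa × aa) gives a 1:1 phenotypic ratio.
Under the 1:1 hypothesis (Σ ratio = 2, N = 725):
  gray-bodied: 725 × 1/2 = 362.5
  ebony-bodied: 725 × 1/2 = 362.5
χ² = Σ (O − E)² / E
  gray-bodied: (354 − 362.5)² / 362.5 = 0.1993
  ebony-bodied: (371 − 362.5)² / 362.5 = 0.1993
χ² = 0.1993 + 0.1993 = 0.3986 ≈ 0.399
Degrees of freedom = 2 − 1 = 1; critical value at α = 0.1 is 2.706.
Since 0.399 < 2.706, we fail to reject the null hypothesis — the data are consistent with the 1:1 ratio.

0.399; consistent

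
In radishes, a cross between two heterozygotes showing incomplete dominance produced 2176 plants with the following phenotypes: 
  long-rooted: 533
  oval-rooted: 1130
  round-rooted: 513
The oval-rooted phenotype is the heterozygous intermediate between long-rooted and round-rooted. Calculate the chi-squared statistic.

3.610

With incomplete dominance, a heterozygote × heterozygote cross gives a 1:2:1 phenotypic ratio.
The 1:2:1 ratio has 4 parts, so with N = 2176 the expected counts are:
  long-rooted: 2176 × 1/4 = 544
  oval-rooted: 2176 × 2/4 = 1088
  round-rooted: 2176 × 1/4 = 544
χ² = Σ (O − E)² / E
  long-rooted: (533 − 544)² / 544 = 0.2224
  oval-rooted: (1130 − 1088)² / 1088 = 1.6213
  round-rooted: (513 − 544)² / 544 = 1.7665
χ² = 0.2224 + 1.6213 + 1.7665 = 3.6102 ≈ 3.610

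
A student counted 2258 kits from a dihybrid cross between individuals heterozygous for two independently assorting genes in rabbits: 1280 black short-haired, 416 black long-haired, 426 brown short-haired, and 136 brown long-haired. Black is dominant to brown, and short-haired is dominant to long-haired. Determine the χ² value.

A dihybrid F₂ with independent assortment and complete dominance at both loci gives a 9:3:3:1 phenotypic ratio.
Expected counts for N = 2258 under a 9:3:3:1 ratio (total parts = 16):
  black short-haired: 2258 × 9/16 = 1270.125
  black long-haired: 2258 × 3/16 = 423.375
  brown short-haired: 2258 × 3/16 = 423.375
  brown long-haired: 2258 × 1/16 = 141.125
χ² = Σ (O − E)² / E
  black short-haired: (1280 − 1270.125)² / 1270.125 = 0.0768
  black long-haired: (416 − 423.375)² / 423.375 = 0.1285
  brown short-haired: (426 − 423.375)² / 423.375 = 0.0163
  brown long-haired: (136 − 141.125)² / 141.125 = 0.1861
χ² = 0.0768 + 0.1285 + 0.0163 + 0.1861 = 0.4077 ≈ 0.408

0.408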